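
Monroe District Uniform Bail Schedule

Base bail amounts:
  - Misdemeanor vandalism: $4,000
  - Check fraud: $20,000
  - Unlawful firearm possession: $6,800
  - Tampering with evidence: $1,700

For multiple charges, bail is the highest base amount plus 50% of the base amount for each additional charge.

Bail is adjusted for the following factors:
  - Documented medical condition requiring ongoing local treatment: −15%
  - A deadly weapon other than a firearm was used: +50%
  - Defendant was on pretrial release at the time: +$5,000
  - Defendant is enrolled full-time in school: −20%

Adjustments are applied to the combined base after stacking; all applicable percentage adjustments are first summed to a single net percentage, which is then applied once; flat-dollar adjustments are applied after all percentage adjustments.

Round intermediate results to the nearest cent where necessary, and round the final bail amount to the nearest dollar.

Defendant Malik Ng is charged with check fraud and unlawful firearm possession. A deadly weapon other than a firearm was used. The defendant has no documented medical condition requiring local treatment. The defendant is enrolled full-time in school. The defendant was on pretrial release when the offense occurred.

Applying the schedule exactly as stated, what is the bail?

Base amounts from the schedule: check fraud $20,000; unlawful firearm possession $6,800.
Stacking rule: highest base plus 50% of each additional charge. Highest is check fraud at $20,000. Additional: $6,800 × 50% = $3,400. Combined base = $20,000 + $3,400 = $23,400.
Net percentage adjustment: +50% −20% = +30%. $23,400 × 1.3 = $30,420.
Defendant was on pretrial release at the time (+$5,000 flat): $30,420 + $5,000 = $35,420.

$35,420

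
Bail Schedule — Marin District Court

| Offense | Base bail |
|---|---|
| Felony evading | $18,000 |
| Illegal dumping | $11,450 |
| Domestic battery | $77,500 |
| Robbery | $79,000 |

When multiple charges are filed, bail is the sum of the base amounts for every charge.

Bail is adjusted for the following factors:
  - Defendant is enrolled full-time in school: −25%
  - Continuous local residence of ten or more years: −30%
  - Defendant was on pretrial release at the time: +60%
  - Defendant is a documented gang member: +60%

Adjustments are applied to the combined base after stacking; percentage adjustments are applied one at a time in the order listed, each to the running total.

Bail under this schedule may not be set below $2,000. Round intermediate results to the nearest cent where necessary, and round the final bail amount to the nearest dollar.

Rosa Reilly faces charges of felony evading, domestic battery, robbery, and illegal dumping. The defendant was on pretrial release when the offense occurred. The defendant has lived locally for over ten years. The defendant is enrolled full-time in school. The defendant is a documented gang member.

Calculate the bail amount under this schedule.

Base amounts from the schedule: felony evading $18,000; domestic battery $77,500; robbery $79,000; illegal dumping $11,450.
Stacking rule: sum of all bases. $18,000 + $77,500 + $79,000 + $11,450 = $185,950.
Defendant is enrolled full-time in school (−25%): $185,950 × 0.75 = $139,462.50.
Continuous local residence of ten or more years (−30%): $139,462.50 × 0.7 = $97,623.75.
Defendant was on pretrial release at the time (+60%): $97,623.75 × 1.6 = $156,198.
Defendant is a documented gang member (+60%): $156,198 × 1.6 = $249,916.80.
$249,916.80 is at or above the $2,000 minimum.
Rounded to the nearest dollar: $249,917.

$249,917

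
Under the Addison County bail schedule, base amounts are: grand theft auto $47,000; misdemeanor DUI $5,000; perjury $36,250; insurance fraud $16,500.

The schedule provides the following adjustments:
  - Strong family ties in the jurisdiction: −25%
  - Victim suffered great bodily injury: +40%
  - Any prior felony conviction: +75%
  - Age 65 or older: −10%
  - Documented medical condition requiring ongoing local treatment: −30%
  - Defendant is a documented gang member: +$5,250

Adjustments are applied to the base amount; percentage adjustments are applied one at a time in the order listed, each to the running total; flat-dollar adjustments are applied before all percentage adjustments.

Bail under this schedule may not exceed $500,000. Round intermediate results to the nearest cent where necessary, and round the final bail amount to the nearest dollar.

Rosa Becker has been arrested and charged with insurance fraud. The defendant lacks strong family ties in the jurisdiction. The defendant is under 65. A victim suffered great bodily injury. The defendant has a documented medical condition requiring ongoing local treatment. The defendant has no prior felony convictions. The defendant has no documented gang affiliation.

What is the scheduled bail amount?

$16,170

Base amounts from the schedule: insurance fraud $16,500.
Single charge. Combined base = $16,500.
Victim suffered great bodily injury (+40%): $16,500 × 1.4 = $23,100.
Documented medical condition requiring ongoing local treatment (−30%): $23,100 × 0.7 = $16,170.
$16,170 is within the $500,000 maximum.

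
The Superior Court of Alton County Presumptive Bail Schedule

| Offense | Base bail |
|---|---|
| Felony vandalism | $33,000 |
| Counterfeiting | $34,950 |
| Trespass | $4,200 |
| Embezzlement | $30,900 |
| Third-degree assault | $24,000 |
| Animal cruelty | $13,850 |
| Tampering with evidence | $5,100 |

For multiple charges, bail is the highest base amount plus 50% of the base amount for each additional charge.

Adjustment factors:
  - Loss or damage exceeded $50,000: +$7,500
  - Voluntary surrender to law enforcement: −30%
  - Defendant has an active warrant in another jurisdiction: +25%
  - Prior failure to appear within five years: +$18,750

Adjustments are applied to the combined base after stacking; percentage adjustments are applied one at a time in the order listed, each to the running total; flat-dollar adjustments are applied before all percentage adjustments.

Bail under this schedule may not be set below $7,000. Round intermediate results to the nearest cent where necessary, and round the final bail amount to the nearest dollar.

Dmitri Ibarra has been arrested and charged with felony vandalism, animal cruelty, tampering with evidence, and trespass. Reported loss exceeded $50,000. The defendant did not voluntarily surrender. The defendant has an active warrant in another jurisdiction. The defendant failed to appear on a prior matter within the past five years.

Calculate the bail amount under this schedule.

$88,531

Base amounts from the schedule: felony vandalism $33,000; animal cruelty $13,850; tampering with evidence $5,100; trespass $4,200.
Stacking rule: highest base plus 50% of each additional charge. Highest is felony vandalism at $33,000. Additional: $13,850 × 50% = $6,925; $5,100 × 50% = $2,550; $4,200 × 50% = $2,100. Combined base = $33,000 + $11,575 = $44,575.
Loss or damage exceeded $50,000 (+$7,500 flat): $44,575 + $7,500 = $52,075.
Prior failure to appear within five years (+$18,750 flat): $52,075 + $18,750 = $70,825.
Defendant has an active warrant in another jurisdiction (+25%): $70,825 × 1.25 = $88,531.25.
$88,531.25 is at or above the $7,000 minimum.
Rounded to the nearest dollar: $88,531.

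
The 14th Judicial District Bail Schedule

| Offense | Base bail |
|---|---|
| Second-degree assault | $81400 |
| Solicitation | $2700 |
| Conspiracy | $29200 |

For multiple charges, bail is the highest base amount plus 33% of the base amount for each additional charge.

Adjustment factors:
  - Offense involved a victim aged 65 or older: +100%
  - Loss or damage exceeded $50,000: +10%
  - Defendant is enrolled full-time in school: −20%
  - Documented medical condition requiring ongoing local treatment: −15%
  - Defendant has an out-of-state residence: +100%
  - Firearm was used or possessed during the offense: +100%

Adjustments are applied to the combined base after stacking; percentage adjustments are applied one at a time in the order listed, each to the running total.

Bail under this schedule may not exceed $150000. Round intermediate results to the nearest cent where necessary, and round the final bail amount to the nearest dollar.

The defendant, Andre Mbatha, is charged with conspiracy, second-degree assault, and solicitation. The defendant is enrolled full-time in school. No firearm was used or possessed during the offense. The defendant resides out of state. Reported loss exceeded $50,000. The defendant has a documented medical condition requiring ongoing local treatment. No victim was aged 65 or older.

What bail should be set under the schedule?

$137523

Base amounts from the schedule: conspiracy $29200; second-degree assault $81400; solicitation $2700.
Stacking rule: highest base plus 33% of each additional charge. Highest is second-degree assault at $81400. Additional: $29200 × 33% = $9636; $2700 × 33% = $891. Combined base = $81400 + $10527 = $91927.
Loss or damage exceeded $50,000 (+10%): $91927 × 1.1 = $101119.70.
Defendant is enrolled full-time in school (−20%): $101119.70 × 0.8 = $80895.76.
Documented medical condition requiring ongoing local treatment (−15%): $80895.76 × 0.85 = $68761.40.
Defendant has an out-of-state residence (+100%): $68761.40 × 2 = $137522.80.
$137522.80 is within the $150000 maximum.
Rounded to the nearest dollar: $137523.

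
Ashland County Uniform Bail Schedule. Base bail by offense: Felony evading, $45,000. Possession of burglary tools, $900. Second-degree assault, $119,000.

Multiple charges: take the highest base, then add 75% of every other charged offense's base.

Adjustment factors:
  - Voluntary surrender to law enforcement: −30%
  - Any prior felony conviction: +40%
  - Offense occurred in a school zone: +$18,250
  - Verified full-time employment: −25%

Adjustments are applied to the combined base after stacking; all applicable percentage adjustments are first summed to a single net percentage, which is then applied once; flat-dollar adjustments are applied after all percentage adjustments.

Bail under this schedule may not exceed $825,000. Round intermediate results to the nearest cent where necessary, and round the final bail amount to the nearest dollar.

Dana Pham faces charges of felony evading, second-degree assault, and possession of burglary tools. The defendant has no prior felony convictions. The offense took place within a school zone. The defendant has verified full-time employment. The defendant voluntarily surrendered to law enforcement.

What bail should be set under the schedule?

Base amounts from the schedule: felony evading $45,000; second-degree assault $119,000; possession of burglary tools $900.
Stacking rule: highest base plus 75% of each additional charge. Highest is second-degree assault at $119,000. Additional: $45,000 × 75% = $33,750; $900 × 75% = $675. Combined base = $119,000 + $34,425 = $153,425.
Net percentage adjustment: −30% −25% = −55%. $153,425 × 0.45 = $69,041.25.
Offense occurred in a school zone (+$18,250 flat): $69,041.25 + $18,250 = $87,291.25.
$87,291.25 is within the $825,000 maximum.
Rounded to the nearest dollar: $87,291.

$87,291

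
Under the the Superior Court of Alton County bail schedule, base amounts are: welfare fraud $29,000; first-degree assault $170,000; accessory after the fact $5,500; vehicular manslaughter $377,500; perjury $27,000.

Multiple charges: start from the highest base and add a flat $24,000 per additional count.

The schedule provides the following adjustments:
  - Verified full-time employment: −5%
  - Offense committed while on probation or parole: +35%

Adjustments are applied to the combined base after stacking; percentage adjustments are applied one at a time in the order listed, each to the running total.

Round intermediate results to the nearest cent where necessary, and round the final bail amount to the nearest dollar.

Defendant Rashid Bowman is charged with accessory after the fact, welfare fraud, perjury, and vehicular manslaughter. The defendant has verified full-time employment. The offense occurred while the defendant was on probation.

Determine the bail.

Base amounts from the schedule: accessory after the fact $5,500; welfare fraud $29,000; perjury $27,000; vehicular manslaughter $377,500.
Stacking rule: highest base plus $24,000 per additional charge. Highest is vehicular manslaughter at $377,500; 3 additional charges → +$72,000. Combined base = $449,500.
Verified full-time employment (−5%): $449,500 × 0.95 = $427,025.
Offense committed while on probation or parole (+35%): $427,025 × 1.35 = $576,483.75.
Rounded to the nearest dollar: $576,484.

$576,484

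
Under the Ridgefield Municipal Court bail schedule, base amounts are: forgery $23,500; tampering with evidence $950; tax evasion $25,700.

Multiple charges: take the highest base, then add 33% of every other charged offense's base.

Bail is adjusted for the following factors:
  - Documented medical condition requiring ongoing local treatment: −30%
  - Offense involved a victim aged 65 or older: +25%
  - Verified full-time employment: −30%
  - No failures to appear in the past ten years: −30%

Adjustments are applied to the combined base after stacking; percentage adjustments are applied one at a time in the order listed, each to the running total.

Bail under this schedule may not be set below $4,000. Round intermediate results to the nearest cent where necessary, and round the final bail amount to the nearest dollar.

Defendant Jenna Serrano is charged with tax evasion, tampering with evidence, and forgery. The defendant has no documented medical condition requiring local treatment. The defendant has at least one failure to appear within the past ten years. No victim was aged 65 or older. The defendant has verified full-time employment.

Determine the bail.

Base amounts from the schedule: tax evasion $25,700; tampering with evidence $950; forgery $23,500.
Stacking rule: highest base plus 33% of each additional charge. Highest is tax evasion at $25,700. Additional: $950 × 33% = $313.50; $23,500 × 33% = $7,755. Combined base = $25,700 + $8,068.50 = $33,768.50.
Verified full-time employment (−30%): $33,768.50 × 0.7 = $23,637.95.
$23,637.95 is at or above the $4,000 minimum.
Rounded to the nearest dollar: $23,638.

$23,638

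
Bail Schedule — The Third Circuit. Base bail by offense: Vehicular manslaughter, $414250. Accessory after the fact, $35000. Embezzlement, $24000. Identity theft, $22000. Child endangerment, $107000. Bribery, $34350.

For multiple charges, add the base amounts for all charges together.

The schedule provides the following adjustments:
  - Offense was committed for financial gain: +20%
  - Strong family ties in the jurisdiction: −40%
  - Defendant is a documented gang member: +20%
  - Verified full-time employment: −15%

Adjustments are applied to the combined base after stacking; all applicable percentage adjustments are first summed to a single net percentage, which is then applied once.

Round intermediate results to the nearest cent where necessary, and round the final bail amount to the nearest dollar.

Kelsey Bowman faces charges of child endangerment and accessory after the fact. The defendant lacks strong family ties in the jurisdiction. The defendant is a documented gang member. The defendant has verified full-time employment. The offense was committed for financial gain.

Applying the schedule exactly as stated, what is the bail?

Base amounts from the schedule: child endangerment $107000; accessory after the fact $35000.
Stacking rule: sum of all bases. $107000 + $35000 = $142000.
Net percentage adjustment: +20% +20% −15% = +25%. $142000 × 1.25 = $177500.

$177500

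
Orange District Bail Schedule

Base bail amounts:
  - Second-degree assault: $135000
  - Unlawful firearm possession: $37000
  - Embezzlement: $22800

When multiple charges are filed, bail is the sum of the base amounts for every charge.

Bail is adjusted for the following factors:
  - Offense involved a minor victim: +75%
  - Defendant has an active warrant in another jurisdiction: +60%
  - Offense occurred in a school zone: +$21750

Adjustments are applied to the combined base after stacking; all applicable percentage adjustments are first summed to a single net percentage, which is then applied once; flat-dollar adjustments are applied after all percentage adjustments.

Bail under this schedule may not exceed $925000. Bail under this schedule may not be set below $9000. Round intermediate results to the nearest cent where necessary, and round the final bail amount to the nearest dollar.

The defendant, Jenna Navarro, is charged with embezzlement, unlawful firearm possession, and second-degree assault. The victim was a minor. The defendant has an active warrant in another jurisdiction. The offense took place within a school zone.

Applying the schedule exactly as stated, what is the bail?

Base amounts from the schedule: embezzlement $22800; unlawful firearm possession $37000; second-degree assault $135000.
Stacking rule: sum of all bases. $22800 + $37000 + $135000 = $194800.
Net percentage adjustment: +75% +60% = +135%. $194800 × 2.35 = $457780.
Offense occurred in a school zone (+$21750 flat): $457780 + $21750 = $479530.
$479530 is within the $925000 maximum.
$479530 is at or above the $9000 minimum.

$479530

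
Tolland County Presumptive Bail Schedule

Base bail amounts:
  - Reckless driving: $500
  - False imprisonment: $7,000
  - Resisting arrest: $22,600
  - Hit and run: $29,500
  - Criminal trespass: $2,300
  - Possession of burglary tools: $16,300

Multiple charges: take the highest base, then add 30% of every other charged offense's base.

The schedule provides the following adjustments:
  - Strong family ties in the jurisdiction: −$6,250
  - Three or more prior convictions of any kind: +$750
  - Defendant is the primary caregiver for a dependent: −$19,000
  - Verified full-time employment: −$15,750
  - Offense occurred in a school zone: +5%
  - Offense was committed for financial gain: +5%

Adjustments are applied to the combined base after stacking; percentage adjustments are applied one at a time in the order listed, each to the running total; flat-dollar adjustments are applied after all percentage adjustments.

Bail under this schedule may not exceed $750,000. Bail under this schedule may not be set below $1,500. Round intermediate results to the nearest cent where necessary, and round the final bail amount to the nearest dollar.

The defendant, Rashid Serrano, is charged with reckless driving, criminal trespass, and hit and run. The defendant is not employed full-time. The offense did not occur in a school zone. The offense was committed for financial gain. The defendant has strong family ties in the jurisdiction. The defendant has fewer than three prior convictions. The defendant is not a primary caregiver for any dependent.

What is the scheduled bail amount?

Base amounts from the schedule: reckless driving $500; criminal trespass $2,300; hit and run $29,500.
Stacking rule: highest base plus 30% of each additional charge. Highest is hit and run at $29,500. Additional: $500 × 30% = $150; $2,300 × 30% = $690. Combined base = $29,500 + $840 = $30,340.
Offense was committed for financial gain (+5%): $30,340 × 1.05 = $31,857.
Strong family ties in the jurisdiction (−$6,250 flat): $31,857 − $6,250 = $25,607.
$25,607 is within the $750,000 maximum.
$25,607 is at or above the $1,500 minimum.

$25,607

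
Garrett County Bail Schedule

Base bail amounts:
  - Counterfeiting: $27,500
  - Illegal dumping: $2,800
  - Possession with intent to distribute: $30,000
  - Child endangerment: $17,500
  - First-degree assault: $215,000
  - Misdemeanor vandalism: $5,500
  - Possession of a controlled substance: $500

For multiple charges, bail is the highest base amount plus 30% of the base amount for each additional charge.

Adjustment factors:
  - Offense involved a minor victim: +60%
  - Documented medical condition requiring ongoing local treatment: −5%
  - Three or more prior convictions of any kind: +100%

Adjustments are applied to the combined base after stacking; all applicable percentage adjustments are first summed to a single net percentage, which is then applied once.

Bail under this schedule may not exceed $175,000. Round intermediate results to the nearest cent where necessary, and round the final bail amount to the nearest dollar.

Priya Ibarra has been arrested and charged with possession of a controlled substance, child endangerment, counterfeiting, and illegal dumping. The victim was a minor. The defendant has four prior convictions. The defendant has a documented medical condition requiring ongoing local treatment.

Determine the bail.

Base amounts from the schedule: possession of a controlled substance $500; child endangerment $17,500; counterfeiting $27,500; illegal dumping $2,800.
Stacking rule: highest base plus 30% of each additional charge. Highest is counterfeiting at $27,500. Additional: $500 × 30% = $150; $17,500 × 30% = $5,250; $2,800 × 30% = $840. Combined base = $27,500 + $6,240 = $33,740.
Net percentage adjustment: +60% −5% +100% = +155%. $33,740 × 2.55 = $86,037.
$86,037 is within the $175,000 maximum.

$86,037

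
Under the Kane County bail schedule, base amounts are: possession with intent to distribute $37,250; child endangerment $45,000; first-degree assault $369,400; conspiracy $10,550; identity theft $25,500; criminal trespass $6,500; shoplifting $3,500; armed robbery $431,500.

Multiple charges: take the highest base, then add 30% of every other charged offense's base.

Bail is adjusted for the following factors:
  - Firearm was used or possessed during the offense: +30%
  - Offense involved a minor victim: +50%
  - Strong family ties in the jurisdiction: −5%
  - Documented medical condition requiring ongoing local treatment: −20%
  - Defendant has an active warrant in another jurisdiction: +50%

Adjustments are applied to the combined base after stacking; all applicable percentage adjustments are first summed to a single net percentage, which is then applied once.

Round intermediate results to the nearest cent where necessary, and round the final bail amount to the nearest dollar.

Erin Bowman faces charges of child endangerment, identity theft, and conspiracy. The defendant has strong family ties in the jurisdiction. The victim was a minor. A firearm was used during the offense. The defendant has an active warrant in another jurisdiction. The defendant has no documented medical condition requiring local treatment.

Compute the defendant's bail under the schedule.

$125,584

Base amounts from the schedule: child endangerment $45,000; identity theft $25,500; conspiracy $10,550.
Stacking rule: highest base plus 30% of each additional charge. Highest is child endangerment at $45,000. Additional: $25,500 × 30% = $7,650; $10,550 × 30% = $3,165. Combined base = $45,000 + $10,815 = $55,815.
Net percentage adjustment: +30% +50% −5% +50% = +125%. $55,815 × 2.25 = $125,583.75.
Rounded to the nearest dollar: $125,584.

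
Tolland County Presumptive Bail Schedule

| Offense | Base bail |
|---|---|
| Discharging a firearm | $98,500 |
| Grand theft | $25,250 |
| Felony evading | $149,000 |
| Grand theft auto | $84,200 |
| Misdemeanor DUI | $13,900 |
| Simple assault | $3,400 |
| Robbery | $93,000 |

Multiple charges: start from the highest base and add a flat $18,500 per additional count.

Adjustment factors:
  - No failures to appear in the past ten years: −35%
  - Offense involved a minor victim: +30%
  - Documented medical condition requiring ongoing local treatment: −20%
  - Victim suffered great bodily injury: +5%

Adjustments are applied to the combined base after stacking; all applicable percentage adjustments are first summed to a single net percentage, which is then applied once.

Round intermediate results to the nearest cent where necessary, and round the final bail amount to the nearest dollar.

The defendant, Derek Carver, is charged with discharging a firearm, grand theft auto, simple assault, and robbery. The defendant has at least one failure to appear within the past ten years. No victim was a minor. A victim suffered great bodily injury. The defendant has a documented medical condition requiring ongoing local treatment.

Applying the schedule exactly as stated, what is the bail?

$130,900

Base amounts from the schedule: discharging a firearm $98,500; grand theft auto $84,200; simple assault $3,400; robbery $93,000.
Stacking rule: highest base plus $18,500 per additional charge. Highest is discharging a firearm at $98,500; 3 additional charges → +$55,500. Combined base = $154,000.
Net percentage adjustment: −20% +5% = −15%. $154,000 × 0.85 = $130,900.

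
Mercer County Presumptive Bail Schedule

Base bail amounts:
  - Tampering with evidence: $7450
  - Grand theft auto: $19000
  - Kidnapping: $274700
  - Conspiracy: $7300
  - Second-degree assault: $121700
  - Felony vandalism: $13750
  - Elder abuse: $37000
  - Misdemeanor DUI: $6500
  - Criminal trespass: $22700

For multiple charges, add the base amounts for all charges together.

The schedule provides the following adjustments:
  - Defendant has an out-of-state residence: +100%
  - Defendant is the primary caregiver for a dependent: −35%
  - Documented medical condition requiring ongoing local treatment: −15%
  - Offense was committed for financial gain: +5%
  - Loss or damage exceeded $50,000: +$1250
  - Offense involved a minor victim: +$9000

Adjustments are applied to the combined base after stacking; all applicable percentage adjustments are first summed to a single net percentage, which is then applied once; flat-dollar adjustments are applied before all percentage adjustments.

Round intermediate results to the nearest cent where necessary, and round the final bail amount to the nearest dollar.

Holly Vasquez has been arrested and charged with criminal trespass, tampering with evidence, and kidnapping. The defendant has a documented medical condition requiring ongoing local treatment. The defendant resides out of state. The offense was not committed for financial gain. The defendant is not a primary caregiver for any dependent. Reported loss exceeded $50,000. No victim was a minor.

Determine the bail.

$566285

Base amounts from the schedule: criminal trespass $22700; tampering with evidence $7450; kidnapping $274700.
Stacking rule: sum of all bases. $22700 + $7450 + $274700 = $304850.
Loss or damage exceeded $50,000 (+$1250 flat): $304850 + $1250 = $306100.
Net percentage adjustment: +100% −15% = +85%. $306100 × 1.85 = $566285.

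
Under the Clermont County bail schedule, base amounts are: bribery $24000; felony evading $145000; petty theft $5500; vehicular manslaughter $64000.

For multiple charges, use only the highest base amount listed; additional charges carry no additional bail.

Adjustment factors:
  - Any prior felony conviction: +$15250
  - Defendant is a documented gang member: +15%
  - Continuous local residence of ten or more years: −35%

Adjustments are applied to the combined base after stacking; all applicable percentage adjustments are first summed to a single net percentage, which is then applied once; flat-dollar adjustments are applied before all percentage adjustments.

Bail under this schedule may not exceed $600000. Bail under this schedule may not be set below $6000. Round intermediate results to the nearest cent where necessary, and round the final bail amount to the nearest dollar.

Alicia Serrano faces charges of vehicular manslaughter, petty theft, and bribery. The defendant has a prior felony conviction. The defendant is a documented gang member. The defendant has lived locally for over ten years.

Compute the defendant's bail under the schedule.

Base amounts from the schedule: vehicular manslaughter $64000; petty theft $5500; bribery $24000.
Stacking rule: use the highest base only. Highest is vehicular manslaughter at $64000. Combined base = $64000.
Any prior felony conviction (+$15250 flat): $64000 + $15250 = $79250.
Net percentage adjustment: +15% −35% = −20%. $79250 × 0.8 = $63400.
$63400 is within the $600000 maximum.
$63400 is at or above the $6000 minimum.

$63400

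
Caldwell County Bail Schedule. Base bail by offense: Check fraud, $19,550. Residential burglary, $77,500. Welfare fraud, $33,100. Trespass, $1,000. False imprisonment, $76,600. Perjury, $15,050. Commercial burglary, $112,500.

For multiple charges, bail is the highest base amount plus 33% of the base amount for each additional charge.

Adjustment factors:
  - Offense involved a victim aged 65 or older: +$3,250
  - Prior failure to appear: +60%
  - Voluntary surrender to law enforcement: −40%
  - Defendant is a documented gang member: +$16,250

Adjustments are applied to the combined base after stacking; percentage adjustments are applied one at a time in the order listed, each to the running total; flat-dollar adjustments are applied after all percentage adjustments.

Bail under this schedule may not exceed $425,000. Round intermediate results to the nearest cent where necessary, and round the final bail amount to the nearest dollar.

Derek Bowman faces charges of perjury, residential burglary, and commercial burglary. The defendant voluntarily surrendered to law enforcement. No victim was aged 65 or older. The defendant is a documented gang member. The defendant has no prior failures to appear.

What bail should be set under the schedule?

$102,075

Base amounts from the schedule: perjury $15,050; residential burglary $77,500; commercial burglary $112,500.
Stacking rule: highest base plus 33% of each additional charge. Highest is commercial burglary at $112,500. Additional: $15,050 × 33% = $4,966.50; $77,500 × 33% = $25,575. Combined base = $112,500 + $30,541.50 = $143,041.50.
Voluntary surrender to law enforcement (−40%): $143,041.50 × 0.6 = $85,824.90.
Defendant is a documented gang member (+$16,250 flat): $85,824.90 + $16,250 = $102,074.90.
$102,074.90 is within the $425,000 maximum.
Rounded to the nearest dollar: $102,075.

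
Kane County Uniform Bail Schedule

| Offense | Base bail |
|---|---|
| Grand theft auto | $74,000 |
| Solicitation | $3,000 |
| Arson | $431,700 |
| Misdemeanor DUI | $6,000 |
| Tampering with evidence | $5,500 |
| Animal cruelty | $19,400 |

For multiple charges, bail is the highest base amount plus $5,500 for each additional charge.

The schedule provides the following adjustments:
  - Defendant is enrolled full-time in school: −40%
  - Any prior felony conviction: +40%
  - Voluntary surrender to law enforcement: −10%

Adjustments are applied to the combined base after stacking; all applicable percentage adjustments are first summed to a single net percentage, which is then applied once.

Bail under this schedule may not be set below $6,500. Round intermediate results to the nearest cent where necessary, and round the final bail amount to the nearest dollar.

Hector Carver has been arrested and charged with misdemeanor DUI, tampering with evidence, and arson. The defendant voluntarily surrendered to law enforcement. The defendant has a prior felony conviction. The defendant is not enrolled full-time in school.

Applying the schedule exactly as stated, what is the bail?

Base amounts from the schedule: misdemeanor DUI $6,000; tampering with evidence $5,500; arson $431,700.
Stacking rule: highest base plus $5,500 per additional charge. Highest is arson at $431,700; 2 additional charges → +$11,000. Combined base = $442,700.
Net percentage adjustment: +40% −10% = +30%. $442,700 × 1.3 = $575,510.
$575,510 is at or above the $6,500 minimum.

$575,510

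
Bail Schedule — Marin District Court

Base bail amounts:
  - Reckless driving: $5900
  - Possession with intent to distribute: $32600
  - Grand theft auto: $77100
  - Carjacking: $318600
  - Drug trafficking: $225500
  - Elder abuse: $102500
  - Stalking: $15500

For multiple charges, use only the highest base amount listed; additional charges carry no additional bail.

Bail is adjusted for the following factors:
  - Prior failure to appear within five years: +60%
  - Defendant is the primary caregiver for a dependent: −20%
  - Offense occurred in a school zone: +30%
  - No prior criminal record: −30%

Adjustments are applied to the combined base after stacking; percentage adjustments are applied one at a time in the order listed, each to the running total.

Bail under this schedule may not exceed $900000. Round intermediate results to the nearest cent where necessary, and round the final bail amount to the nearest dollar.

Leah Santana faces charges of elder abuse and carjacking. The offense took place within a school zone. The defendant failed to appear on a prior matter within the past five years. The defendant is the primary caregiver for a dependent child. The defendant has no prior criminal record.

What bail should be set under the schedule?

Base amounts from the schedule: elder abuse $102500; carjacking $318600.
Stacking rule: use the highest base only. Highest is carjacking at $318600. Combined base = $318600.
Prior failure to appear within five years (+60%): $318600 × 1.6 = $509760.
Defendant is the primary caregiver for a dependent (−20%): $509760 × 0.8 = $407808.
Offense occurred in a school zone (+30%): $407808 × 1.3 = $530150.40.
No prior criminal record (−30%): $530150.40 × 0.7 = $371105.28.
$371105.28 is within the $900000 maximum.
Rounded to the nearest dollar: $371105.

$371105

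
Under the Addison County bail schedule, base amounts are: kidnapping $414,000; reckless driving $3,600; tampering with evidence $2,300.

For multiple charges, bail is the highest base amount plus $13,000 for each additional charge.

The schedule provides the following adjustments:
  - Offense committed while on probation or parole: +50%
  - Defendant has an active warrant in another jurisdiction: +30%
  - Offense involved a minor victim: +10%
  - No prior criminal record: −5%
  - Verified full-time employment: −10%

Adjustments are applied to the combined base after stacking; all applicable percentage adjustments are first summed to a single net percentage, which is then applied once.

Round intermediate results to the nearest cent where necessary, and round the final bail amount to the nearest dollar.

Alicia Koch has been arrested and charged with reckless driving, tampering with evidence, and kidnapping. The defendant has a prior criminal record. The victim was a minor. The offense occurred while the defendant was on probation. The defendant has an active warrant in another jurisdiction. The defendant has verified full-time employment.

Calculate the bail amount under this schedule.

$792,000

Base amounts from the schedule: reckless driving $3,600; tampering with evidence $2,300; kidnapping $414,000.
Stacking rule: highest base plus $13,000 per additional charge. Highest is kidnapping at $414,000; 2 additional charges → +$26,000. Combined base = $440,000.
Net percentage adjustment: +50% +30% +10% −10% = +80%. $440,000 × 1.8 = $792,000.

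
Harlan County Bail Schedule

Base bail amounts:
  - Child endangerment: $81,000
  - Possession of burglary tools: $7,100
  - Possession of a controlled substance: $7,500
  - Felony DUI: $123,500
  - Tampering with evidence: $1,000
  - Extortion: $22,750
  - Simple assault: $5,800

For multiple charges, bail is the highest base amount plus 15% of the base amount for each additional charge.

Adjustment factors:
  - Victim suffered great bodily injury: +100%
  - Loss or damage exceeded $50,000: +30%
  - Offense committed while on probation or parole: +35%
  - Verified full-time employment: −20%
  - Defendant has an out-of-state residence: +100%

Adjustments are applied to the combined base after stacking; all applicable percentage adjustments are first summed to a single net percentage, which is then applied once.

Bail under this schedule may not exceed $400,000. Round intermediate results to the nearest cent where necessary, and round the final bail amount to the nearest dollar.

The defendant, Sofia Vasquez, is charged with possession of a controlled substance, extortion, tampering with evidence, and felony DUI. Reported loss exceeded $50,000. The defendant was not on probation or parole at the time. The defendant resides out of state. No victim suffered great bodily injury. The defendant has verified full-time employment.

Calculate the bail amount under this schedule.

$269,194

Base amounts from the schedule: possession of a controlled substance $7,500; extortion $22,750; tampering with evidence $1,000; felony DUI $123,500.
Stacking rule: highest base plus 15% of each additional charge. Highest is felony DUI at $123,500. Additional: $7,500 × 15% = $1,125; $22,750 × 15% = $3,412.50; $1,000 × 15% = $150. Combined base = $123,500 + $4,687.50 = $128,187.50.
Net percentage adjustment: +30% −20% +100% = +110%. $128,187.50 × 2.1 = $269,193.75.
$269,193.75 is within the $400,000 maximum.
Rounded to the nearest dollar: $269,194.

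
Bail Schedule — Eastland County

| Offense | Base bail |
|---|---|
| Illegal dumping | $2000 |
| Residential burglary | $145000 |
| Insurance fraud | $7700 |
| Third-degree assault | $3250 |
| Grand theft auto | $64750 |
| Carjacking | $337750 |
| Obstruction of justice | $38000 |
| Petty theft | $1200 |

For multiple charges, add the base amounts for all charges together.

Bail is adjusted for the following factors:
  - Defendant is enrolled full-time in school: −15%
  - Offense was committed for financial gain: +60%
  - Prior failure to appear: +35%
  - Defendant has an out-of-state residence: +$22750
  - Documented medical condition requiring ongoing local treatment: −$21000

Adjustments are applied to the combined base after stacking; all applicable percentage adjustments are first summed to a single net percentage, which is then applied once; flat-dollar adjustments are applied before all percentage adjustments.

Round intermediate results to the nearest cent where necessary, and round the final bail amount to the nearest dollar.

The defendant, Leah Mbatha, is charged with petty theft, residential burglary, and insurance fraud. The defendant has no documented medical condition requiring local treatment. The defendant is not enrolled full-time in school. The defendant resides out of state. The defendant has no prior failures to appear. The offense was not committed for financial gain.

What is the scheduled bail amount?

$176650

Base amounts from the schedule: petty theft $1200; residential burglary $145000; insurance fraud $7700.
Stacking rule: sum of all bases. $1200 + $145000 + $7700 = $153900.
Defendant has an out-of-state residence (+$22750 flat): $153900 + $22750 = $176650.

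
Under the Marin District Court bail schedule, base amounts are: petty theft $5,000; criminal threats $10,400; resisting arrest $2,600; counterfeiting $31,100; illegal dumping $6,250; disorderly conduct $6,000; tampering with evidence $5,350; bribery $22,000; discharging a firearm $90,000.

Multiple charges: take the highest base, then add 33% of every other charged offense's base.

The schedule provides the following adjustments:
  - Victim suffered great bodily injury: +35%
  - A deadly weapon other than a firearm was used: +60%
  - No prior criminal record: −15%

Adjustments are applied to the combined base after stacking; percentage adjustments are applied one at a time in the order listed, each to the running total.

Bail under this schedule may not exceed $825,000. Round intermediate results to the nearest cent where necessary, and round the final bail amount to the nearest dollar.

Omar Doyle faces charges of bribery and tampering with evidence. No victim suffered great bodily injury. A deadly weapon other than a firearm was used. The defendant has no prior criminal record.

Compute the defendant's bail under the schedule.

$32,321

Base amounts from the schedule: bribery $22,000; tampering with evidence $5,350.
Stacking rule: highest base plus 33% of each additional charge. Highest is bribery at $22,000. Additional: $5,350 × 33% = $1,765.50. Combined base = $22,000 + $1,765.50 = $23,765.50.
A deadly weapon other than a firearm was used (+60%): $23,765.50 × 1.6 = $38,024.80.
No prior criminal record (−15%): $38,024.80 × 0.85 = $32,321.08.
$32,321.08 is within the $825,000 maximum.
Rounded to the nearest dollar: $32,321.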